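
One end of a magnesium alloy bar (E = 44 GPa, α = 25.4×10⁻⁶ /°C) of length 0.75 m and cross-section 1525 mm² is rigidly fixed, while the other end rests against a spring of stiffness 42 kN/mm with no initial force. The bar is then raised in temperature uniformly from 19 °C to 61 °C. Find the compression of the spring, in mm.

The unrestrained thermal change is αΔT L = 25.4×10⁻⁶ × 42 × 750 = 0.8001 mm.
Let P be the compressive force at the spring. The bar shortens elastically by PL/(AE) and the spring compresses by P/k; together these equal δ_free.
So P = δ_free / [L/(AE) + 1/k] = 0.8001 / [ 750/(1525×44×10³) + 1/(42×10³) ].
P = 0.8001 / 3.499×10⁻⁵ = 22870 N.
Spring compression = P/k = 22870/(42×10³) = 0.5445 mm.

δ ≈ 0.544 mm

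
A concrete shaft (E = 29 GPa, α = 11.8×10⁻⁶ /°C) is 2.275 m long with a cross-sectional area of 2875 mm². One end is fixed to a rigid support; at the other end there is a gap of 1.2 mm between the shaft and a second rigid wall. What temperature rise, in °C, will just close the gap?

ΔT ≈ 44.7 °C

The gap closes when αΔT L = 1.2 mm, since the shaft is still unstressed at that instant.
ΔT = 1.2 / (11.8×10⁻⁶ × 2275) = 44.7 °C.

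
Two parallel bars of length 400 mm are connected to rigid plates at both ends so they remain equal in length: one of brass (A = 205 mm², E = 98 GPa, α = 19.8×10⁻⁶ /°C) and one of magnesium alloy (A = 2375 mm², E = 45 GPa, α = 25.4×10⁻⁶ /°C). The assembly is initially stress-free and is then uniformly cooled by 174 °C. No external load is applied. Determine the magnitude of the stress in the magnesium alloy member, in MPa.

σ ≈ 6.94 MPa (tensile)

The magnesium alloy has the larger α, so on cooling it would change length more than the brass if both were free. The rigid plates force a common final length, so the magnesium alloy is put into tension and the brass into compression, with equal and opposite forces P (no external load).
Compatibility of the two members (thermal + elastic change equal): (α₁ − α₂)ΔT = P·[1/(A₁E₁) + 1/(A₂E₂)].
|α₁ − α₂|·ΔT = 5.6×10⁻⁶ × 174 = 0.0009744.
1/(A₁E₁) + 1/(A₂E₂) = 1/(205×98×10³) + 1/(2375×45×10³) = 5.913×10⁻⁸ N⁻¹.
So P = 0.0009744 / 5.913×10⁻⁸ = 16.48 kN.
σ_{magnesium alloy} = P/A₂ = 16480/2375 = 6.938 MPa, tensile.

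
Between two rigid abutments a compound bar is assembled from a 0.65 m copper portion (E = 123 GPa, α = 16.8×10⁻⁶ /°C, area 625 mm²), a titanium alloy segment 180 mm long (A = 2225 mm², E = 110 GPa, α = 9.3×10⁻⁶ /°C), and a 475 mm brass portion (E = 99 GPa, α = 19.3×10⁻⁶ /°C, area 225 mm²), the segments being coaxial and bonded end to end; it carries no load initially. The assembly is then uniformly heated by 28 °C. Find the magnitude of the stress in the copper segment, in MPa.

σ ≈ 31.9 MPa (compressive)

With the walls removed the bar would change length by δ_free = Σ αᵢΔT Lᵢ = 16.8×10⁻⁶×28×650 + 9.3×10⁻⁶×28×180 + 19.3×10⁻⁶×28×475 = 0.6093 mm.
Since the ends are fixed, an axial force P builds up, equal in every segment, with P · Σ Lᵢ/(AᵢEᵢ) = δ_free.
Σ Lᵢ/(AᵢEᵢ) = 650/(625×123×10³) + 180/(2225×110×10³) + 475/(225×99×10³) = 3.052×10⁻⁵ mm/N.
P = 0.6093 / 3.052×10⁻⁵ = 19970 N = 19.97 kN, compressive.
σ_{copper} = P / A = 19970 / 625 = 31.95 MPa.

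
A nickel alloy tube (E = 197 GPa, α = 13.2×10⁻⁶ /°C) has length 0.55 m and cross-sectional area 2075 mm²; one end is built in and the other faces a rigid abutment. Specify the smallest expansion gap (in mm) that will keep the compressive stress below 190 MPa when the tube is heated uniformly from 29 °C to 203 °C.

g ≈ 0.733 mm

Free expansion if unrestrained: δ_free = αΔT L = 13.2×10⁻⁶ × 174 × 550 = 1.263 mm.
A stress of 190 MPa corresponds to the wall pushing the tube back by σL/E = 190×550/(197×10³) = 0.5305 mm.
The gap must absorb the remainder: g_min = 1.263 − 0.5305 = 0.7328 mm.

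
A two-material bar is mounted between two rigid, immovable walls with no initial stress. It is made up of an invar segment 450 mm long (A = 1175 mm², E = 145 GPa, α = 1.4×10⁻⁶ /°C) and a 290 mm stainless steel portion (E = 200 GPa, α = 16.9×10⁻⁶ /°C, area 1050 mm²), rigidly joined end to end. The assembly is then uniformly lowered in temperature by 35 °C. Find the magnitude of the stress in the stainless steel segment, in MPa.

With the walls removed the bar would change length by δ_free = Σ αᵢΔT Lᵢ = 1.4×10⁻⁶×35×450 + 16.9×10⁻⁶×35×290 = 0.1936 mm.
The walls prevent any net length change, so an axial force P (same in every segment) develops. Compatibility: P · Σ Lᵢ/(AᵢEᵢ) = δ_free.
The series flexibility is Σ Lᵢ/(AᵢEᵢ) = 450/(1175×145×10³) + 290/(1050×200×10³) = 4.022×10⁻⁶ mm/N.
P = 0.1936 / 4.022×10⁻⁶ = 48130 N = 48.13 kN, tensile.
σ_{stainless steel} = P / A = 48130 / 1050 = 45.84 MPa.

σ ≈ 45.8 MPa (tensile)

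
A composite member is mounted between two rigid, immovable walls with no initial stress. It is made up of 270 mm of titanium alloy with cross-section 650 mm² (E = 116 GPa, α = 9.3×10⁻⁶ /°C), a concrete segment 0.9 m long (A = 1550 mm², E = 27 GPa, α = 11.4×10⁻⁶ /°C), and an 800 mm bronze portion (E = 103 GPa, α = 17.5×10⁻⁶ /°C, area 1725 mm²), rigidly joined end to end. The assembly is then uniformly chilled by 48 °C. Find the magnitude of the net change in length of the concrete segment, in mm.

If the supports were absent, the total length change would be Σ αᵢΔT Lᵢ = 9.3×10⁻⁶×48×270 + 11.4×10⁻⁶×48×900 + 17.5×10⁻⁶×48×800 = 1.285 mm.
The walls prevent any net length change, so an axial force P (same in every segment) develops. Compatibility: P · Σ Lᵢ/(AᵢEᵢ) = δ_free.
Σ Lᵢ/(AᵢEᵢ) = 270/(650×116×10³) + 900/(1550×27×10³) + 800/(1725×103×10³) = 2.959×10⁻⁵ mm/N.
So P = 1.285 / 2.959×10⁻⁵ = 43.43 kN, tensile.
For the concrete segment, free thermal change = 11.4×10⁻⁶×48×900 = 0.4925 mm and elastic change from P = 43430×900/(1550×27×10³) = 0.934 mm; these oppose, so the net change is 0.441 mm (segment lengthens).

|ΔL| ≈ 0.441 mm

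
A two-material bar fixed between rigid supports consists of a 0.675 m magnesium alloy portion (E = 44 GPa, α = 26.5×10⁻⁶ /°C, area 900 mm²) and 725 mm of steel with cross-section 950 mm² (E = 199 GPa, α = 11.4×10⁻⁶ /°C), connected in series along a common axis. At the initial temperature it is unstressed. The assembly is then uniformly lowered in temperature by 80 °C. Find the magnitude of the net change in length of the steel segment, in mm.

|ΔL| ≈ 0.277 mm

Free thermal contraction of the whole bar: Σ αᵢΔT Lᵢ = 26.5×10⁻⁶×80×675 + 11.4×10⁻⁶×80×725 = 2.092 mm.
The rigid supports impose zero overall length change; the single axial force P common to all segments must satisfy P Σ Lᵢ/(AᵢEᵢ) = δ_free.
Σ Lᵢ/(AᵢEᵢ) = 675/(900×44×10³) + 725/(950×199×10³) = 2.088×10⁻⁵ mm/N.
Hence P = δ_free / Σ(L/AE) = 2.092/2.088×10⁻⁵ = 100.2 kN (tensile).
For the steel segment, free thermal change = 11.4×10⁻⁶×80×725 = 0.6612 mm and elastic change from P = 100200×725/(950×199×10³) = 0.3843 mm; these oppose, so the net change is 0.277 mm (segment shortens).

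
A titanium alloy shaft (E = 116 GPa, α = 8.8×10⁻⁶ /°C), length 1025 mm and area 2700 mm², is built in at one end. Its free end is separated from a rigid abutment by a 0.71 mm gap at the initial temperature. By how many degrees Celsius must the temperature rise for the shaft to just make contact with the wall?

ΔT ≈ 78.7 °C

The gap closes when αΔT L = 0.71 mm, since the shaft is still unstressed at that instant.
ΔT = 0.71 / (8.8×10⁻⁶ × 1025) = 78.71 °C.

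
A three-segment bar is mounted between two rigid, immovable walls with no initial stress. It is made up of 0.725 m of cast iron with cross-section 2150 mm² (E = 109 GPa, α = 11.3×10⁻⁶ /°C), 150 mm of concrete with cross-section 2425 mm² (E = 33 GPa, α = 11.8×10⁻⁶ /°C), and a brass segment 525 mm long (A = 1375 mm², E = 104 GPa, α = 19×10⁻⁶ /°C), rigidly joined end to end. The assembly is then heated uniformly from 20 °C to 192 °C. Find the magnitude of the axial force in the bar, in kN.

P ≈ 397 kN (compressive)

With the walls removed the bar would change length by δ_free = Σ αᵢΔT Lᵢ = 11.3×10⁻⁶×172×725 + 11.8×10⁻⁶×172×150 + 19×10⁻⁶×172×525 = 3.429 mm.
The walls prevent any net length change, so an axial force P (same in every segment) develops. Compatibility: P · Σ Lᵢ/(AᵢEᵢ) = δ_free.
The series flexibility is Σ Lᵢ/(AᵢEᵢ) = 725/(2150×109×10³) + 150/(2425×33×10³) + 525/(1375×104×10³) = 8.639×10⁻⁶ mm/N.
P = 3.429 / 8.639×10⁻⁶ = 396900 N = 396.9 kN, compressive.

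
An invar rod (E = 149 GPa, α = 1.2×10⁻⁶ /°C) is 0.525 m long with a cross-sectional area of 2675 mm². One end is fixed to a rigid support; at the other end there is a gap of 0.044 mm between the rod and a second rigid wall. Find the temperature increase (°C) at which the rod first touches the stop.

Contact occurs when the free expansion equals the gap: αΔT L = 0.044 mm.
ΔT = 0.044 / (1.2×10⁻⁶ × 525) = 69.84 °C.

ΔT ≈ 69.8 °C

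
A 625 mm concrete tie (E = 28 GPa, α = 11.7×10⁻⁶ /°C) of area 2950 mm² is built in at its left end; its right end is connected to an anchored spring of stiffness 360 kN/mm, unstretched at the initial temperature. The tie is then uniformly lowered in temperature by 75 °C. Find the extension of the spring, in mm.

The unrestrained thermal change is αΔT L = 11.7×10⁻⁶ × 75 × 625 = 0.5484 mm.
Let P be the tensile force in the spring. The tie extends elastically by PL/(AE) and the spring stretches by P/k; together these equal δ_free.
So P = δ_free / [L/(AE) + 1/k] = 0.5484 / [ 625/(2950×28×10³) + 1/(360×10³) ].
P = 0.5484 / 1.034×10⁻⁵ = 53020 N.
Spring extension = P/k = 53020/(360×10³) = 0.1473 mm.

δ ≈ 0.147 mm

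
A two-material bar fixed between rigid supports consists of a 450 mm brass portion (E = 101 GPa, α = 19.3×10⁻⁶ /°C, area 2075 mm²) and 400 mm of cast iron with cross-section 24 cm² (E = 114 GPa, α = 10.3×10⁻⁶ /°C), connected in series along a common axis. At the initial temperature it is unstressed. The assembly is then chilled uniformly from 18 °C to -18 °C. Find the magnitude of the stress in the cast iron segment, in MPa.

σ ≈ 53.2 MPa (tensile)

Free thermal contraction of the whole bar: Σ αᵢΔT Lᵢ = 19.3×10⁻⁶×36×450 + 10.3×10⁻⁶×36×400 = 0.461 mm.
Since the ends are fixed, an axial force P builds up, equal in every segment, with P · Σ Lᵢ/(AᵢEᵢ) = δ_free.
Σ Lᵢ/(AᵢEᵢ) = 450/(2075×101×10³) + 400/(2400×114×10³) = 3.609×10⁻⁶ mm/N.
Hence P = δ_free / Σ(L/AE) = 0.461/3.609×10⁻⁶ = 127.7 kN (tensile).
σ_{cast iron} = P / A = 127700 / 2400 = 53.22 MPa.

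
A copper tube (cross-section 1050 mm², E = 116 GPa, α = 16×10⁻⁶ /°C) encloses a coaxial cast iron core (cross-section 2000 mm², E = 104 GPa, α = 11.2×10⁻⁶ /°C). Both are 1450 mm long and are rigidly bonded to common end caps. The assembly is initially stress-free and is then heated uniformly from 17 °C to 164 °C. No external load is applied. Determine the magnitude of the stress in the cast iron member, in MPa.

Both members must finish at the same length. With the larger α, the copper tends to over-expand; the plates restrain it, putting the copper in compression and the cast iron in tension. With no external load the two internal forces are equal and opposite, magnitude P.
Setting the final lengths equal and cancelling L: (α₁ − α₂)ΔT = P/(A₁E₁) + P/(A₂E₂).
|α₁ − α₂|·ΔT = 4.8×10⁻⁶ × 147 = 0.0007056.
1/(A₁E₁) + 1/(A₂E₂) = 1/(1050×116×10³) + 1/(2000×104×10³) = 1.302×10⁻⁸ N⁻¹.
So P = 0.0007056 / 1.302×10⁻⁸ = 54.2 kN.
σ_{cast iron} = P/A₂ = 54200/2000 = 27.1 MPa, tensile.

σ ≈ 27.1 MPa (tensile)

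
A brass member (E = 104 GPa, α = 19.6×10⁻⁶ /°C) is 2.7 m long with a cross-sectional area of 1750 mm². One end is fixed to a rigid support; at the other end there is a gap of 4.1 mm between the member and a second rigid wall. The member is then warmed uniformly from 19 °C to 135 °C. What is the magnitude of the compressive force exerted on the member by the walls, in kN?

P ≈ 137 kN

If the wall were absent the member would grow by αΔT L = 19.6×10⁻⁶ × 116 × 2700 = 6.139 mm.
This exceeds the 4.1 mm gap, so the wall pushes back. The portion of expansion that must be recovered elastically is δ_free − gap = 6.139 − 4.1 = 2.039 mm.
That suppressed elongation corresponds to σ = E·Δ/L = 104×10³ × 2.039/2700 = 78.53 MPa.
P = σA = 78.53 × 1750 = 137.4 kN.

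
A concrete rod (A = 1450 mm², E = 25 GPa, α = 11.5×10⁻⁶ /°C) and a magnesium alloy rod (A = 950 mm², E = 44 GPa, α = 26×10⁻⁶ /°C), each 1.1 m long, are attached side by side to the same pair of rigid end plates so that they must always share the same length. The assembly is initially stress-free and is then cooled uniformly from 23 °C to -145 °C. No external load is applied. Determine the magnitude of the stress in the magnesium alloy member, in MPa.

Equilibrium of a rigid end plate with no external load gives equal and opposite internal forces ±P in the two members. Since α_{magnesium alloy} > α_{concrete}, cooling drives the magnesium alloy into tension and the concrete into compression.
Setting the final lengths equal and cancelling L: (α₁ − α₂)ΔT = P/(A₁E₁) + P/(A₂E₂).
|α₁ − α₂|·ΔT = 14.5×10⁻⁶ × 168 = 0.002436.
1/(A₁E₁) + 1/(A₂E₂) = 1/(1450×25×10³) + 1/(950×44×10³) = 5.151×10⁻⁸ N⁻¹.
P = 0.002436 / 5.151×10⁻⁸ = 47290 N = 47.29 kN.
σ_{magnesium alloy} = P/A₂ = 47290/950 = 49.78 MPa, tensile.

σ ≈ 49.8 MPa (tensile)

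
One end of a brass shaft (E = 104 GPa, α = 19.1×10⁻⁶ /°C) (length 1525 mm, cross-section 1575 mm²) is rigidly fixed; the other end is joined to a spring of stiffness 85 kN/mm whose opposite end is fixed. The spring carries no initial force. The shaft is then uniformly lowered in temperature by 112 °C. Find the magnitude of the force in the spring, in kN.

P ≈ 155 kN

The unrestrained thermal change is αΔT L = 19.1×10⁻⁶ × 112 × 1525 = 3.262 mm.
With a force P in the spring, the elastic change of the shaft is PL/(AE) and that of the spring is P/k; compatibility requires their sum to equal δ_free.
P [ L/(AE) + 1/k ] = δ_free → P [ 1525/(1575×104×10³) + 1/(85×10³) ] = 3.262.
P = 3.262 / 2.107×10⁻⁵ = 154800 N.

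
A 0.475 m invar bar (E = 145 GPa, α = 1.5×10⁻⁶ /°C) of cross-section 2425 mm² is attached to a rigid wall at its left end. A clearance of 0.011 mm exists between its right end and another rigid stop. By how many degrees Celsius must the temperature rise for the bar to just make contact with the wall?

ΔT ≈ 15.4 °C

The gap closes when αΔT L = 0.011 mm, since the bar is still unstressed at that instant.
So ΔT = g/(αL) = 0.011/(1.5×10⁻⁶ × 475) = 15.44 °C.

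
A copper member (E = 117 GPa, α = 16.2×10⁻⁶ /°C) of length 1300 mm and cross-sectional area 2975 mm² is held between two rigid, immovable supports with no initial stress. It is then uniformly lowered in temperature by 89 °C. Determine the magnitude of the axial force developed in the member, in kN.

P ≈ 502 kN (tensile)

The ends cannot move, so σ = EαΔT = 117×10³ × 16.2×10⁻⁶ × 89 = 168.7 MPa.
Then P = σA = 168.7 × 2975 mm² = 501.9 kN, tensile.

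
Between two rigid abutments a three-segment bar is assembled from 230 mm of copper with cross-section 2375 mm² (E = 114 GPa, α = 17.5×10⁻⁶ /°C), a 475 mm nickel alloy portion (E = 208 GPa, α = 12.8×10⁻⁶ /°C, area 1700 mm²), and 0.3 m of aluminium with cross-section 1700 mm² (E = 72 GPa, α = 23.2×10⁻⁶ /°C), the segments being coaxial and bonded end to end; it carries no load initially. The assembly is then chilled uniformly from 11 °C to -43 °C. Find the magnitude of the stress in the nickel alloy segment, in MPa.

Free thermal contraction of the whole bar: Σ αᵢΔT Lᵢ = 17.5×10⁻⁶×54×230 + 12.8×10⁻⁶×54×475 + 23.2×10⁻⁶×54×300 = 0.9215 mm.
Since the ends are fixed, an axial force P builds up, equal in every segment, with P · Σ Lᵢ/(AᵢEᵢ) = δ_free.
The series flexibility is Σ Lᵢ/(AᵢEᵢ) = 230/(2375×114×10³) + 475/(1700×208×10³) + 300/(1700×72×10³) = 4.644×10⁻⁶ mm/N.
Hence P = δ_free / Σ(L/AE) = 0.9215/4.644×10⁻⁶ = 198.4 kN (tensile).
σ_{nickel alloy} = P / A = 198400 / 1700 = 116.7 MPa.

σ ≈ 117 MPa (tensile)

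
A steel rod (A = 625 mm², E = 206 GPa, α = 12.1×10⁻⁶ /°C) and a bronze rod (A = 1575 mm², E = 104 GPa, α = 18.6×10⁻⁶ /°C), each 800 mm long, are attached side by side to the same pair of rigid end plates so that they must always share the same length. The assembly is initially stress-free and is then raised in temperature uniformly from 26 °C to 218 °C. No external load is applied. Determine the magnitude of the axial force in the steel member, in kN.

Equilibrium of a rigid end plate with no external load gives equal and opposite internal forces ±P in the two members. Since α_{bronze} > α_{steel}, heating drives the bronze into compression and the steel into tension.
Setting the final lengths equal and cancelling L: (α₁ − α₂)ΔT = P/(A₁E₁) + P/(A₂E₂).
|α₁ − α₂|·ΔT = 6.5×10⁻⁶ × 192 = 0.001248.
1/(A₁E₁) + 1/(A₂E₂) = 1/(625×206×10³) + 1/(1575×104×10³) = 1.387×10⁻⁸ N⁻¹.
P = 0.001248 / 1.387×10⁻⁸ = 89970 N = 89.97 kN.

P ≈ 90 kN (tensile in the steel)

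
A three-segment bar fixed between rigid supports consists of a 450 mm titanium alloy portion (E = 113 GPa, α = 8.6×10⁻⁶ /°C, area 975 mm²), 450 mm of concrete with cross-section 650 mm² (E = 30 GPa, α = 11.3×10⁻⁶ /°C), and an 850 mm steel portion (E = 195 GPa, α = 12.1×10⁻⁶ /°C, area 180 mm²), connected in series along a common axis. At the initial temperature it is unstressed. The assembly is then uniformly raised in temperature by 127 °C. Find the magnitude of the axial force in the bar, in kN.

P ≈ 47.6 kN (compressive)

With the walls removed the bar would change length by δ_free = Σ αᵢΔT Lᵢ = 8.6×10⁻⁶×127×450 + 11.3×10⁻⁶×127×450 + 12.1×10⁻⁶×127×850 = 2.443 mm.
Since the ends are fixed, an axial force P builds up, equal in every segment, with P · Σ Lᵢ/(AᵢEᵢ) = δ_free.
The series flexibility is Σ Lᵢ/(AᵢEᵢ) = 450/(975×113×10³) + 450/(650×30×10³) + 850/(180×195×10³) = 5.138×10⁻⁵ mm/N.
P = 2.443 / 5.138×10⁻⁵ = 47560 N = 47.56 kN, compressive.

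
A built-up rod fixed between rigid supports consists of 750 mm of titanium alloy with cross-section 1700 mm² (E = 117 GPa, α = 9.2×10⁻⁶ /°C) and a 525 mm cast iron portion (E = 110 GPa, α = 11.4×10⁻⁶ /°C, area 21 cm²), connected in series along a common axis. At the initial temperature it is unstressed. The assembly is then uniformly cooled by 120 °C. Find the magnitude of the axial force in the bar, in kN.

P ≈ 256 kN (tensile)

If the supports were absent, the total length change would be Σ αᵢΔT Lᵢ = 9.2×10⁻⁶×120×750 + 11.4×10⁻⁶×120×525 = 1.546 mm.
Since the ends are fixed, an axial force P builds up, equal in every segment, with P · Σ Lᵢ/(AᵢEᵢ) = δ_free.
Σ Lᵢ/(AᵢEᵢ) = 750/(1700×117×10³) + 525/(2100×110×10³) = 6.043×10⁻⁶ mm/N.
P = 1.546 / 6.043×10⁻⁶ = 255800 N = 255.8 kN, tensile.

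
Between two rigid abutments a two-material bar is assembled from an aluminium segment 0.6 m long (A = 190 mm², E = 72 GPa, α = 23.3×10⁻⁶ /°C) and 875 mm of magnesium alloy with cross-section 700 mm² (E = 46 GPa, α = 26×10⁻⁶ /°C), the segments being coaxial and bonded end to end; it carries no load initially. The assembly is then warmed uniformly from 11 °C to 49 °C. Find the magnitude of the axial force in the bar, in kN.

P ≈ 19.6 kN (compressive)

With the walls removed the bar would change length by δ_free = Σ αᵢΔT Lᵢ = 23.3×10⁻⁶×38×600 + 26×10⁻⁶×38×875 = 1.396 mm.
The walls prevent any net length change, so an axial force P (same in every segment) develops. Compatibility: P · Σ Lᵢ/(AᵢEᵢ) = δ_free.
The series flexibility is Σ Lᵢ/(AᵢEᵢ) = 600/(190×72×10³) + 875/(700×46×10³) = 7.103×10⁻⁵ mm/N.
So P = 1.396 / 7.103×10⁻⁵ = 19.65 kN, compressive.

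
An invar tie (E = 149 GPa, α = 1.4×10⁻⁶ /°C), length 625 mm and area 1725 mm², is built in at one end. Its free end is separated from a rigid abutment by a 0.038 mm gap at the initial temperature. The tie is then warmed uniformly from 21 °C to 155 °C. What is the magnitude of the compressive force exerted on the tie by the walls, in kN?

Free thermal elongation = αΔT L = 1.4×10⁻⁶ × 134 × 625 = 0.1172 mm.
After closing the 0.038 mm clearance, 0.1172 − 0.038 = 0.07925 mm of expansion remains to be suppressed by the wall.
That suppressed elongation corresponds to σ = E·Δ/L = 149×10³ × 0.07925/625 = 18.89 MPa.
Force on the wall = σA = 18.89 × 1725 mm² = 32.59 kN.

P ≈ 32.6 kN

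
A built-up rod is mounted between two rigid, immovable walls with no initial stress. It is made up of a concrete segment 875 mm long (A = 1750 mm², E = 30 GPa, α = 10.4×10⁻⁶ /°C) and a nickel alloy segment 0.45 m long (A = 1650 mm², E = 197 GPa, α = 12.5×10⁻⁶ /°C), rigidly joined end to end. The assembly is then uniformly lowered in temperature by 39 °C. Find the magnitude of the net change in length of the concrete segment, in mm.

|ΔL| ≈ 0.175 mm

With the walls removed the bar would change length by δ_free = Σ αᵢΔT Lᵢ = 10.4×10⁻⁶×39×875 + 12.5×10⁻⁶×39×450 = 0.5743 mm.
The walls prevent any net length change, so an axial force P (same in every segment) develops. Compatibility: P · Σ Lᵢ/(AᵢEᵢ) = δ_free.
The series flexibility is Σ Lᵢ/(AᵢEᵢ) = 875/(1750×30×10³) + 450/(1650×197×10³) = 1.805×10⁻⁵ mm/N.
So P = 0.5743 / 1.805×10⁻⁵ = 31.81 kN, tensile.
For the concrete segment, free thermal change = 10.4×10⁻⁶×39×875 = 0.3549 mm and elastic change from P = 31810×875/(1750×30×10³) = 0.5302 mm; these oppose, so the net change is 0.175 mm (segment lengthens).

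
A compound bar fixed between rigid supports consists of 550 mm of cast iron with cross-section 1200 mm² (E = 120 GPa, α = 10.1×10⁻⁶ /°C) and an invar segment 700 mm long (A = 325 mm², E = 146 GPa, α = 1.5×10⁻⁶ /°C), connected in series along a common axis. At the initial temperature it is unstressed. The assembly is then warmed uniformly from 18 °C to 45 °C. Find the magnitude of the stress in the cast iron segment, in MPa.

Free thermal expansion of the whole bar: Σ αᵢΔT Lᵢ = 10.1×10⁻⁶×27×550 + 1.5×10⁻⁶×27×700 = 0.1783 mm.
The walls prevent any net length change, so an axial force P (same in every segment) develops. Compatibility: P · Σ Lᵢ/(AᵢEᵢ) = δ_free.
Σ Lᵢ/(AᵢEᵢ) = 550/(1200×120×10³) + 700/(325×146×10³) = 1.857×10⁻⁵ mm/N.
P = 0.1783 / 1.857×10⁻⁵ = 9602 N = 9.602 kN, compressive.
σ_{cast iron} = P / A = 9602 / 1200 = 8.002 MPa.

σ ≈ 8 MPa (compressive)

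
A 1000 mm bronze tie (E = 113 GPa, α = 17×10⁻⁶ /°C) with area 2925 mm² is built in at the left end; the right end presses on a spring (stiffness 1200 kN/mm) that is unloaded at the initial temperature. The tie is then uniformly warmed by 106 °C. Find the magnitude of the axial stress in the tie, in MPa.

σ ≈ 160 MPa (compressive)

The unrestrained thermal change is αΔT L = 17×10⁻⁶ × 106 × 1000 = 1.802 mm.
With a force P in the spring, the elastic change of the tie is PL/(AE) and that of the spring is P/k; compatibility requires their sum to equal δ_free.
P [ L/(AE) + 1/k ] = δ_free → P [ 1000/(2925×113×10³) + 1/(1200×10³) ] = 1.802.
P = 1.802 / 3.859×10⁻⁶ = 467000 N.
σ = P/A = 467000/2925 = 159.7 MPa.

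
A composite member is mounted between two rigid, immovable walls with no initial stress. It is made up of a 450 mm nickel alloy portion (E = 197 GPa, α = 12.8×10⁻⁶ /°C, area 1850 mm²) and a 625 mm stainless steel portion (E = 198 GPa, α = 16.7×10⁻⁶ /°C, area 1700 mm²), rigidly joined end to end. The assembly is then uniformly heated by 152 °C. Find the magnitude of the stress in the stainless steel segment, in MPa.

σ ≈ 468 MPa (compressive)

Free thermal expansion of the whole bar: Σ αᵢΔT Lᵢ = 12.8×10⁻⁶×152×450 + 16.7×10⁻⁶×152×625 = 2.462 mm.
The rigid supports impose zero overall length change; the single axial force P common to all segments must satisfy P Σ Lᵢ/(AᵢEᵢ) = δ_free.
The series flexibility is Σ Lᵢ/(AᵢEᵢ) = 450/(1850×197×10³) + 625/(1700×198×10³) = 3.092×10⁻⁶ mm/N.
So P = 2.462 / 3.092×10⁻⁶ = 796.4 kN, compressive.
σ_{stainless steel} = P / A = 796400 / 1700 = 468.5 MPa.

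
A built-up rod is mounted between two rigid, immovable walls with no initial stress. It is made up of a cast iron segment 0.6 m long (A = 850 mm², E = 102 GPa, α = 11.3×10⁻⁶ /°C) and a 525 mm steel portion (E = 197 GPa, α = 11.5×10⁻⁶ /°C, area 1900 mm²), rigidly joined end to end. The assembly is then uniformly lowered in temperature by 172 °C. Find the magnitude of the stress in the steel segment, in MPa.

σ ≈ 139 MPa (tensile)

With the walls removed the bar would change length by δ_free = Σ αᵢΔT Lᵢ = 11.3×10⁻⁶×172×600 + 11.5×10⁻⁶×172×525 = 2.205 mm.
The rigid supports impose zero overall length change; the single axial force P common to all segments must satisfy P Σ Lᵢ/(AᵢEᵢ) = δ_free.
The series flexibility is Σ Lᵢ/(AᵢEᵢ) = 600/(850×102×10³) + 525/(1900×197×10³) = 8.323×10⁻⁶ mm/N.
Hence P = δ_free / Σ(L/AE) = 2.205/8.323×10⁻⁶ = 264.9 kN (tensile).
σ_{steel} = P / A = 264900 / 1900 = 139.4 MPa.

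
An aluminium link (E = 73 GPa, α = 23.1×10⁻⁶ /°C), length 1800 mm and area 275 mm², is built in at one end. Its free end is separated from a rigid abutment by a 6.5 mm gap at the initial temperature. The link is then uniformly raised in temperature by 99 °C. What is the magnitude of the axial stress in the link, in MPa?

If the wall were absent the link would grow by αΔT L = 23.1×10⁻⁶ × 99 × 1800 = 4.116 mm.
Since δ_free = 4.12 mm is less than the 6.5 mm gap, the link never touches the wall. No axial force develops.

σ ≈ 0 MPa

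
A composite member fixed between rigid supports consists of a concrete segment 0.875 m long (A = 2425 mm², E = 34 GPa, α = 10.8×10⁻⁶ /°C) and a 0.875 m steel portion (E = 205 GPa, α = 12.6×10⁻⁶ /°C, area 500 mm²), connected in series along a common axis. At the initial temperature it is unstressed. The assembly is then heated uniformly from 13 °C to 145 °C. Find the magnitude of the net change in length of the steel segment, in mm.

With the walls removed the bar would change length by δ_free = Σ αᵢΔT Lᵢ = 10.8×10⁻⁶×132×875 + 12.6×10⁻⁶×132×875 = 2.703 mm.
Since the ends are fixed, an axial force P builds up, equal in every segment, with P · Σ Lᵢ/(AᵢEᵢ) = δ_free.
The series flexibility is Σ Lᵢ/(AᵢEᵢ) = 875/(2425×34×10³) + 875/(500×205×10³) = 1.915×10⁻⁵ mm/N.
P = 2.703 / 1.915×10⁻⁵ = 141100 N = 141.1 kN, compressive.
For the steel segment, free thermal change = 12.6×10⁻⁶×132×875 = 1.455 mm and elastic change from P = 141100×875/(500×205×10³) = 1.205 mm; these oppose, so the net change is 0.25 mm (segment lengthens).

|ΔL| ≈ 0.25 mm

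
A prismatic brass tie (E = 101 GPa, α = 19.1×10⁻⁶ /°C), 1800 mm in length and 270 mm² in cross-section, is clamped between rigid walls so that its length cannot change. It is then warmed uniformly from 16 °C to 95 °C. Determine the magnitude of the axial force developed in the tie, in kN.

With zero net strain, σ = E·αΔT = 101 GPa × 19.1×10⁻⁶ × 79 = 152.4 MPa.
P = AEαΔT = 270 × 101×10³ × 19.1×10⁻⁶ × 79 = 41.15 kN (compressive).

P ≈ 41.1 kN (compressive)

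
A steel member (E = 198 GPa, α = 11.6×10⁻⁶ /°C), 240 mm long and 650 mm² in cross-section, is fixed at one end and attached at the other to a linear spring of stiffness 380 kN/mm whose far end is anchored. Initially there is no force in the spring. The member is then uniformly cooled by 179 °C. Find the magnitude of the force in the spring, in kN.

P ≈ 111 kN

Free thermal contraction: δ_free = αΔT L = 11.6×10⁻⁶ × 179 × 240 = 0.4983 mm.
Let P be the tensile force in the spring. The member extends elastically by PL/(AE) and the spring stretches by P/k; together these equal δ_free.
P [ L/(AE) + 1/k ] = δ_free → P [ 240/(650×198×10³) + 1/(380×10³) ] = 0.4983.
P = 0.4983 / 4.496×10⁻⁶ = 110800 N.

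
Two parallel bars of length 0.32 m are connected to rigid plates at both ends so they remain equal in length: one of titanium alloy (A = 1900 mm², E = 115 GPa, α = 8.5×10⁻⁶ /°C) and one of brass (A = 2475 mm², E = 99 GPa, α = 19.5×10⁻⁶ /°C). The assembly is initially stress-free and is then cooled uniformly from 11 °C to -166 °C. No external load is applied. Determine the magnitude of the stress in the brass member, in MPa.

Equilibrium of a rigid end plate with no external load gives equal and opposite internal forces ±P in the two members. Since α_{brass} > α_{titanium alloy}, cooling drives the brass into tension and the titanium alloy into compression.
Equating the net (thermal + elastic) strains gives |α₁ − α₂|·ΔT = P·[1/(A₁E₁) + 1/(A₂E₂)].
|α₁ − α₂|·ΔT = 11×10⁻⁶ × 177 = 0.001947.
1/(A₁E₁) + 1/(A₂E₂) = 1/(1900×115×10³) + 1/(2475×99×10³) = 8.658×10⁻⁹ N⁻¹.
So P = 0.001947 / 8.658×10⁻⁹ = 224.9 kN.
σ_{brass} = P/A₂ = 224900/2475 = 90.86 MPa, tensile.

σ ≈ 90.9 MPa (tensile)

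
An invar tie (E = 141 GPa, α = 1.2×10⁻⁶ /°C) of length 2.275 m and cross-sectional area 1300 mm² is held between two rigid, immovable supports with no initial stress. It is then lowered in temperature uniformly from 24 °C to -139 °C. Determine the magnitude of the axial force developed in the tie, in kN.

P ≈ 35.9 kN (tensile)

With zero net strain, σ = E·αΔT = 141 GPa × 1.2×10⁻⁶ × 163 = 27.58 MPa.
Axial force P = σA = 27.58 × 1300 = 35850 N = 35.85 kN, tensile.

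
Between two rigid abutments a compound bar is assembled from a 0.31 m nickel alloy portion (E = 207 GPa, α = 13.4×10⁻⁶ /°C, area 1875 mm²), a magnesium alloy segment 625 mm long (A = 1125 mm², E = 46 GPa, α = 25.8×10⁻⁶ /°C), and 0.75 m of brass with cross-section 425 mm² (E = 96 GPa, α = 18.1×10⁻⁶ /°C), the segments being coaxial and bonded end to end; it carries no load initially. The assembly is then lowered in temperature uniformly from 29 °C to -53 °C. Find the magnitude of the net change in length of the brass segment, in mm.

|ΔL| ≈ 0.519 mm

If the supports were absent, the total length change would be Σ αᵢΔT Lᵢ = 13.4×10⁻⁶×82×310 + 25.8×10⁻⁶×82×625 + 18.1×10⁻⁶×82×750 = 2.776 mm.
Since the ends are fixed, an axial force P builds up, equal in every segment, with P · Σ Lᵢ/(AᵢEᵢ) = δ_free.
The series flexibility is Σ Lᵢ/(AᵢEᵢ) = 310/(1875×207×10³) + 625/(1125×46×10³) + 750/(425×96×10³) = 3.126×10⁻⁵ mm/N.
P = 2.776 / 3.126×10⁻⁵ = 88810 N = 88.81 kN, tensile.
For the brass segment, free thermal change = 18.1×10⁻⁶×82×750 = 1.113 mm and elastic change from P = 88810×750/(425×96×10³) = 1.633 mm; these oppose, so the net change is 0.519 mm (segment lengthens).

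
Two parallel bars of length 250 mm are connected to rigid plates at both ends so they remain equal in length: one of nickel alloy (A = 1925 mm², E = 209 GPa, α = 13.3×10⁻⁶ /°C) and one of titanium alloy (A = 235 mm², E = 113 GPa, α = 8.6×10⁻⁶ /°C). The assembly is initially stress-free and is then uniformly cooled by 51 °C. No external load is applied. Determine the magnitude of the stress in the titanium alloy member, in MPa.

Both members must finish at the same length. With the larger α, the nickel alloy tends to over-contract; the plates restrain it, putting the nickel alloy in tension and the titanium alloy in compression. With no external load the two internal forces are equal and opposite, magnitude P.
Equating the net (thermal + elastic) strains gives |α₁ − α₂|·ΔT = P·[1/(A₁E₁) + 1/(A₂E₂)].
|α₁ − α₂|·ΔT = 4.7×10⁻⁶ × 51 = 0.0002397.
1/(A₁E₁) + 1/(A₂E₂) = 1/(1925×209×10³) + 1/(235×113×10³) = 4.014×10⁻⁸ N⁻¹.
So P = 0.0002397 / 4.014×10⁻⁸ = 5.971 kN.
σ_{titanium alloy} = P/A₂ = 5971/235 = 25.41 MPa, compressive.

σ ≈ 25.4 MPa (compressive)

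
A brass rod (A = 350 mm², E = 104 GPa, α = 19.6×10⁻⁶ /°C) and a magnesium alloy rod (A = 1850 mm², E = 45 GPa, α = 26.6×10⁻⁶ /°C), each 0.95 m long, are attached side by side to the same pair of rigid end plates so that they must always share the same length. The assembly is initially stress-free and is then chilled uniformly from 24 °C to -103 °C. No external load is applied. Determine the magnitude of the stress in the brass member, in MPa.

σ ≈ 64.3 MPa (compressive)

Equilibrium of a rigid end plate with no external load gives equal and opposite internal forces ±P in the two members. Since α_{magnesium alloy} > α_{brass}, cooling drives the magnesium alloy into tension and the brass into compression.
Compatibility of the two members (thermal + elastic change equal): (α₁ − α₂)ΔT = P·[1/(A₁E₁) + 1/(A₂E₂)].
|α₁ − α₂|·ΔT = 7×10⁻⁶ × 127 = 0.000889.
1/(A₁E₁) + 1/(A₂E₂) = 1/(350×104×10³) + 1/(1850×45×10³) = 3.948×10⁻⁸ N⁻¹.
P = 0.000889 / 3.948×10⁻⁸ = 22520 N = 22.52 kN.
σ_{brass} = P/A₁ = 22520/350 = 64.33 MPa, compressive.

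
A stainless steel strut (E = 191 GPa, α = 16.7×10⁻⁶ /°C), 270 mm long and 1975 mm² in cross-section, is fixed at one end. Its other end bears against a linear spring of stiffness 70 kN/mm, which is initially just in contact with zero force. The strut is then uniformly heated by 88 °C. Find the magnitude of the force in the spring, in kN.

The unrestrained thermal change is αΔT L = 16.7×10⁻⁶ × 88 × 270 = 0.3968 mm.
With a force P in the spring, the elastic change of the strut is PL/(AE) and that of the spring is P/k; compatibility requires their sum to equal δ_free.
So P = δ_free / [L/(AE) + 1/k] = 0.3968 / [ 270/(1975×191×10³) + 1/(70×10³) ].
P = 0.3968 / 1.5×10⁻⁵ = 26450 N.

P ≈ 26.5 kN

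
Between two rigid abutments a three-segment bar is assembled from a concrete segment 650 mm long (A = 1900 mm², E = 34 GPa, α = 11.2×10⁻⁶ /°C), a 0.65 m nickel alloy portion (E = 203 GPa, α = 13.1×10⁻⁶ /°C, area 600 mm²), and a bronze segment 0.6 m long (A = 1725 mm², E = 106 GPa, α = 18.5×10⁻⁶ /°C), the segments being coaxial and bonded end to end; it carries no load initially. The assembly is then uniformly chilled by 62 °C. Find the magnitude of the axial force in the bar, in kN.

P ≈ 89.3 kN (tensile)

With the walls removed the bar would change length by δ_free = Σ αᵢΔT Lᵢ = 11.2×10⁻⁶×62×650 + 13.1×10⁻⁶×62×650 + 18.5×10⁻⁶×62×600 = 1.667 mm.
The walls prevent any net length change, so an axial force P (same in every segment) develops. Compatibility: P · Σ Lᵢ/(AᵢEᵢ) = δ_free.
The series flexibility is Σ Lᵢ/(AᵢEᵢ) = 650/(1900×34×10³) + 650/(600×203×10³) + 600/(1725×106×10³) = 1.868×10⁻⁵ mm/N.
P = 1.667 / 1.868×10⁻⁵ = 89270 N = 89.27 kN, tensile.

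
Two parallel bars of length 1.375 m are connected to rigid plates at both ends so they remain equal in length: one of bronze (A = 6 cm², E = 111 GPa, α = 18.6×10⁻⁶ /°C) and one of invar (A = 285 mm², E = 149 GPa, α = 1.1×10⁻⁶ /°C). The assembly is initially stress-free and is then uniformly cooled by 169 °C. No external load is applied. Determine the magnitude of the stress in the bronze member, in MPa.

σ ≈ 128 MPa (tensile)

The bronze has the larger α, so on cooling it would change length more than the invar if both were free. The rigid plates force a common final length, so the bronze is put into tension and the invar into compression, with equal and opposite forces P (no external load).
Setting the final lengths equal and cancelling L: (α₁ − α₂)ΔT = P/(A₁E₁) + P/(A₂E₂).
|α₁ − α₂|·ΔT = 17.5×10⁻⁶ × 169 = 0.002957.
1/(A₁E₁) + 1/(A₂E₂) = 1/(600×111×10³) + 1/(285×149×10³) = 3.856×10⁻⁸ N⁻¹.
So P = 0.002957 / 3.856×10⁻⁸ = 76.69 kN.
σ_{bronze} = P/A₁ = 76690/600 = 127.8 MPa, tensile.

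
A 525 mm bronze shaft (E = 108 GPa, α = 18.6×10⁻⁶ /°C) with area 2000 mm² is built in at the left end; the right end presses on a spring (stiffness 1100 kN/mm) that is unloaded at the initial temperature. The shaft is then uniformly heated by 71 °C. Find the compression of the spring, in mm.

If the spring were absent the shaft would lengthen by αΔT L = 18.6×10⁻⁶ × 71 × 525 = 0.6933 mm.
With a force P in the spring, the elastic change of the shaft is PL/(AE) and that of the spring is P/k; compatibility requires their sum to equal δ_free.
P [ L/(AE) + 1/k ] = δ_free → P [ 525/(2000×108×10³) + 1/(1100×10³) ] = 0.6933.
P = 0.6933 / 3.34×10⁻⁶ = 207600 N.
Spring compression = P/k = 207600/(1100×10³) = 0.1887 mm.

δ ≈ 0.189 mm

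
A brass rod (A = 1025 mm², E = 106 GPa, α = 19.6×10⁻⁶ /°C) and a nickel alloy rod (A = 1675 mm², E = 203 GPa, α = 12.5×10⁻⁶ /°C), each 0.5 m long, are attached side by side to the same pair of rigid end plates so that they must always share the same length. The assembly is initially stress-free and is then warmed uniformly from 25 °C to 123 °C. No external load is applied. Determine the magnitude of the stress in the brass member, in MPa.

σ ≈ 55.9 MPa (compressive)

The brass has the larger α, so on heating it would change length more than the nickel alloy if both were free. The rigid plates force a common final length, so the brass is put into compression and the nickel alloy into tension, with equal and opposite forces P (no external load).
Compatibility of the two members (thermal + elastic change equal): (α₁ − α₂)ΔT = P·[1/(A₁E₁) + 1/(A₂E₂)].
|α₁ − α₂|·ΔT = 7.1×10⁻⁶ × 98 = 0.0006958.
1/(A₁E₁) + 1/(A₂E₂) = 1/(1025×106×10³) + 1/(1675×203×10³) = 1.214×10⁻⁸ N⁻¹.
P = 0.0006958 / 1.214×10⁻⁸ = 57290 N = 57.29 kN.
σ_{brass} = P/A₁ = 57290/1025 = 55.89 MPa, compressive.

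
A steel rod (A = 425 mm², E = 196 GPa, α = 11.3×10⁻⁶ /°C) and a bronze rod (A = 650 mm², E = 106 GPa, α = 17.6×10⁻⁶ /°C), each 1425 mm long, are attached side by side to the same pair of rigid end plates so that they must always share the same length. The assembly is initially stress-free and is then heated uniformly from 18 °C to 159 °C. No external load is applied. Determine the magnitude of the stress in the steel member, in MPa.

The bronze has the larger α, so on heating it would change length more than the steel if both were free. The rigid plates force a common final length, so the bronze is put into compression and the steel into tension, with equal and opposite forces P (no external load).
Equating the net (thermal + elastic) strains gives |α₁ − α₂|·ΔT = P·[1/(A₁E₁) + 1/(A₂E₂)].
|α₁ − α₂|·ΔT = 6.3×10⁻⁶ × 141 = 0.0008883.
1/(A₁E₁) + 1/(A₂E₂) = 1/(425×196×10³) + 1/(650×106×10³) = 2.652×10⁻⁸ N⁻¹.
So P = 0.0008883 / 2.652×10⁻⁸ = 33.5 kN.
σ_{steel} = P/A₁ = 33500/425 = 78.82 MPa, tensile.

σ ≈ 78.8 MPa (tensile)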